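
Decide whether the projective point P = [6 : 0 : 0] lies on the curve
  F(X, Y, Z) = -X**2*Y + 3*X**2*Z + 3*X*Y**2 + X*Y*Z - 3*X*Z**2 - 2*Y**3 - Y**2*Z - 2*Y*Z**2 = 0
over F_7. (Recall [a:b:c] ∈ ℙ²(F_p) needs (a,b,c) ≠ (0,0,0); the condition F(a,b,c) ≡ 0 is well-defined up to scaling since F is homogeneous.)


F(6,0,0) ≡ 0 (mod 7); P is on the curve.

Evaluate F(6, 0, 0) term-by-term (mod 7).
  -X**2*Y ↦ -1·36·0·1 = 0
  3*X**2*Z ↦ 3·36·1·0 = 0
  3*X*Y**2 ↦ 3·6·0·1 = 0
  X*Y*Z ↦ 1·6·0·0 = 0
  -3*X*Z**2 ↦ -3·6·1·0 = 0
  -2*Y**3 ↦ -2·1·0·1 = 0
  -Y**2*Z ↦ -1·1·0·0 = 0
  -2*Y*Z**2 ↦ -2·1·0·0 = 0
Sum: F(6, 0, 0) = (0) + (0) + (0) + (0) + (0) + (0) + (0) + (0) = 0.
Reducing mod 7: 0 ≡ 0 (mod 7).
Since F(a, b, c) ≡ 0 (mod 7), P lies on the curve.


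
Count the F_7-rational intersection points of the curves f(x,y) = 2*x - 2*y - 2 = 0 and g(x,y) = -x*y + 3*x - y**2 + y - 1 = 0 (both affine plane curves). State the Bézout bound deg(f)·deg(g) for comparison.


Common zeros: {(3, 2), (4, 3)}; count = 2; Bézout bound = 2.

deg(f) = 1, deg(g) = 2, so Bézout bound = 2.
Scan x ∈ F_7. For each x, list the y ∈ F_7 with f(x, y) ≡ 0 and those with g(x, y) ≡ 0 (mod 7); the common zeros in that column are the intersection.
  x = 0: f ≡ 0 at y ∈ {6}; g ≡ 0 at y ∈ {3, 5}; common: ∅.
  x = 1: f ≡ 0 at y ∈ {0}; g ≡ 0 at y ∈ {3, 4}; common: ∅.
  x = 2: f ≡ 0 at y ∈ {1}; g ≡ 0 at y ∈ {3}; common: ∅.
  x = 3: f ≡ 0 at y ∈ {2}; g ≡ 0 at y ∈ {2, 3}; common: {2}.
  x = 4: f ≡ 0 at y ∈ {3}; g ≡ 0 at y ∈ {1, 3}; common: {3}.
  x = 5: f ≡ 0 at y ∈ {4}; g ≡ 0 at y ∈ {0, 3}; common: ∅.
  x = 6: f ≡ 0 at y ∈ {5}; g ≡ 0 at y ∈ {3, 6}; common: ∅.
Collecting: common zeros = {(3, 2), (4, 3)}, so the count is 2.
Comparison with the Bézout bound: 2 ≤ 2 = deg(f)·deg(g), as expected for curves with no common component (the bound is attained).


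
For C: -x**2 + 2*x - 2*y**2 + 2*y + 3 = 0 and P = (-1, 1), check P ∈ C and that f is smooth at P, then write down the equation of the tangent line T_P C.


Tangent line at P: 4*x - 2*y + 6 = 0.

Step 1: f(-1, 1) = 0, so P lies on C.
Step 2: partial derivatives
  f_x(x, y) = 2 - 2*x, f_y(x, y) = 2 - 4*y.
  f_x(P) = 4, f_y(P) = -2 (gradient nonzero, so P is smooth).
Step 3: tangent line at P: 4·(x − -1) + -2·(y − 1) = 0.
Expanding: 4*x - 2*y + 6 = 0.


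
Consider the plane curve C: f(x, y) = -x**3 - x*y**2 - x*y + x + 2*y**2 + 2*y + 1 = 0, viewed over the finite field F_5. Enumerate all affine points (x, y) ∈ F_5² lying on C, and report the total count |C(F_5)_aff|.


Affine F_5-points: {(0, 1), (0, 3), (2, 0), (2, 1), (2, 2), (2, 3), (2, 4), (3, 1), (3, 3)}; count = 9.

For each of the 25 pairs (x, y) ∈ F_5², evaluate f(x, y) mod 5. Record the zeros.
  x = 0: [0↦1, 1↦0, 2↦3, 3↦0, 4↦1]  zeros at y ∈ {1, 3}
  x = 1: [0↦1, 1↦3, 2↦2, 3↦3, 4↦1]  zeros at y ∈ ∅
  x = 2: [0↦0, 1↦0, 2↦0, 3↦0, 4↦0]  zeros at y ∈ {0, 1, 2, 3, 4}
  x = 3: [0↦2, 1↦0, 2↦1, 3↦0, 4↦2]  zeros at y ∈ {1, 3}
  x = 4: [0↦1, 1↦2, 2↦4, 3↦2, 4↦1]  zeros at y ∈ ∅
Collecting zeros: affine points = {(0, 1), (0, 3), (2, 0), (2, 1), (2, 2), (2, 3), (2, 4), (3, 1), (3, 3)}.
Total count |C(F_5)_aff| = 9.


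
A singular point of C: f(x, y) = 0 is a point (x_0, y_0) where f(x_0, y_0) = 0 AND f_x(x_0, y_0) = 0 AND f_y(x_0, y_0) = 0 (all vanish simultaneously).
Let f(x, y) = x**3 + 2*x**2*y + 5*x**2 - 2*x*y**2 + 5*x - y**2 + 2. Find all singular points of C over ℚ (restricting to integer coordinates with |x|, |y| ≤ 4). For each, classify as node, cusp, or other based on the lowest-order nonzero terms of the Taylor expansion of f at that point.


Singular points: {(-1, -1)}; classification: cusp.

Compute partial derivatives:
  f_x = 3*x**2 + 4*x*y + 10*x - 2*y**2 + 5.
  f_y = 2*x**2 - 4*x*y - 2*y.
Scan x_0 ∈ {−4, ..., 4}. For each x_0, f_y(x_0, y) is a polynomial in y; find its integer roots y ∈ {−4, ..., 4}, then test f_x and f at those candidates.
  x = -4: f_y(-4, y) = 14*y + 32; no integer root y with |y| ≤ 4.
  x = -3: f_y(-3, y) = 10*y + 18; no integer root y with |y| ≤ 4.
  x = -2: f_y(-2, y) = 6*y + 8; no integer root y with |y| ≤ 4.
  x = -1: f_y(-1, y) = 2*y + 2; vanishes at y ∈ {-1}. (-1, -1): f_x = 0, f = 0 — SINGULAR.
  x = 0: f_y(0, y) = -2*y; vanishes at y ∈ {0}. (0, 0): f_x = 5 ≠ 0.
  x = 1: f_y(1, y) = 2 - 6*y; no integer root y with |y| ≤ 4.
  x = 2: f_y(2, y) = 8 - 10*y; no integer root y with |y| ≤ 4.
  x = 3: f_y(3, y) = 18 - 14*y; no integer root y with |y| ≤ 4.
  x = 4: f_y(4, y) = 32 - 18*y; no integer root y with |y| ≤ 4.
Only singular point on the grid: (-1, -1).
Classify: substitute x = -1 + u, y = -1 + v and expand: f = u**3 + 2*u**2*v - 2*u*v**2 + v**2.
No constant or linear terms (consistent with a singular point). Quadratic part: v**2. Cubic part: u**3 + 2*u**2*v - 2*u*v**2.
The quadratic part v**2 is a perfect square, so there is a single (double) tangent line v = 0, i.e. y = -1. Restricting the cubic part to that line (v = 0) leaves u**3 ≠ 0, so f is not divisible by v and the branch is v² ≈ -u**3 to lowest order — this is a cusp.
Classification: cusp.


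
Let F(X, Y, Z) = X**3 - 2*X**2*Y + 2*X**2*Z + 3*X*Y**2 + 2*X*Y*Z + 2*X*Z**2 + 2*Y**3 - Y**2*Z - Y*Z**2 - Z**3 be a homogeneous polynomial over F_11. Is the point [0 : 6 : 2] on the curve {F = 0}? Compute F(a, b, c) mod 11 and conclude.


F(0,6,2) ≡ 9 (mod 11); P is NOT on the curve.

Evaluate F(0, 6, 2) term-by-term (mod 11).
  X**3 ↦ 1·0·1·1 = 0
  -2*X**2*Y ↦ -2·0·6·1 = 0
  2*X**2*Z ↦ 2·0·1·2 = 0
  3*X*Y**2 ↦ 3·0·36·1 = 0
  2*X*Y*Z ↦ 2·0·6·2 = 0
  2*X*Z**2 ↦ 2·0·1·4 = 0
  2*Y**3 ↦ 2·1·216·1 = 432
  -Y**2*Z ↦ -1·1·36·2 = -72
  -Y*Z**2 ↦ -1·1·6·4 = -24
  -Z**3 ↦ -1·1·1·8 = -8
Sum: F(0, 6, 2) = (0) + (0) + (0) + (0) + (0) + (0) + (432) + (-72) + (-24) + (-8) = 328.
Reducing mod 11: 328 ≡ 9 (mod 11).
Since F(a, b, c) ≡ 9 ≠ 0 (mod 11), P does NOT lie on the curve.


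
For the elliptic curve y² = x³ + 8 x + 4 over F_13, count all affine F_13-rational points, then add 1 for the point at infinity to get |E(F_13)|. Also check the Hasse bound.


Affine points = {(0, 2), (0, 11), (1, 0), (3, 4), (3, 9), (4, 3), (4, 10), (5, 0), (7, 0), (9, 5), (9, 8)}; affine count = 11; |E(F_13)| = 12.

Discriminant check: Δ ∝ 4a³ + 27b² = 4·8³ + 27·4² = 4·512 + 27·16 ≡ 10 (mod 13). Nonzero ⇒ E is nonsingular.
For each x ∈ F_13, compute rhs = x³ + 8·x + 4 mod 13, then count y ∈ F_13 with y² ≡ rhs.
  x = 0: rhs = 4, matching y values: 2, 11 (2 points).
  x = 1: rhs = 0, matching y values: 0 (1 points).
  x = 2: rhs = 2, matching y values: none (0 points).
  x = 3: rhs = 3, matching y values: 4, 9 (2 points).
  x = 4: rhs = 9, matching y values: 3, 10 (2 points).
  x = 5: rhs = 0, matching y values: 0 (1 points).
  x = 6: rhs = 8, matching y values: none (0 points).
  x = 7: rhs = 0, matching y values: 0 (1 points).
  x = 8: rhs = 8, matching y values: none (0 points).
  x = 9: rhs = 12, matching y values: 5, 8 (2 points).
  x = 10: rhs = 5, matching y values: none (0 points).
  x = 11: rhs = 6, matching y values: none (0 points).
  x = 12: rhs = 8, matching y values: none (0 points).
Total affine count: 11.
Full point count |E(F_13)| = 11 + 1 = 12.
Hasse bound: |12 − (13+1)| = |-2| = 2 ≤ 2√13 ≈ 7.2111 ✓.


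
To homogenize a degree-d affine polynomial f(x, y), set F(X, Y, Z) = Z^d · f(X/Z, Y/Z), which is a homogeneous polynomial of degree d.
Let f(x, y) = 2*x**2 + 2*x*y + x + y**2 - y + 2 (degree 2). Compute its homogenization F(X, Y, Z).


F(X, Y, Z) = 2*X**2 + 2*X*Y + X*Z + Y**2 - Y*Z + 2*Z**2

deg(f) = 2.
Substitute x = X/Z, y = Y/Z into f, then multiply by Z^2.
  monomial 2·x^2·y^0 ↦ 2·X^2·Y^0·Z^0.
  monomial 2·x^1·y^1 ↦ 2·X^1·Y^1·Z^0.
  monomial 1·x^1·y^0 ↦ 1·X^1·Y^0·Z^1.
  monomial 1·x^0·y^2 ↦ 1·X^0·Y^2·Z^0.
  monomial -1·x^0·y^1 ↦ -1·X^0·Y^1·Z^1.
  monomial 2·x^0·y^0 ↦ 2·X^0·Y^0·Z^2.
Collecting: F(X, Y, Z) = 2*X**2 + 2*X*Y + X*Z + Y**2 - Y*Z + 2*Z**2.


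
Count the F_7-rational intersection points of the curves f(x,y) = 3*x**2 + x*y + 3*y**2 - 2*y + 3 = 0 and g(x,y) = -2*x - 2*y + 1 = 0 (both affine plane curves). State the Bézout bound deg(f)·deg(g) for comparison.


Common zeros: ∅; count = 0; Bézout bound = 2.

deg(f) = 2, deg(g) = 1, so Bézout bound = 2.
Scan x ∈ F_7. For each x, list the y ∈ F_7 with f(x, y) ≡ 0 and those with g(x, y) ≡ 0 (mod 7); the common zeros in that column are the intersection.
  x = 0: f ≡ 0 at y ∈ ∅; g ≡ 0 at y ∈ {4}; common: ∅.
  x = 1: f ≡ 0 at y ∈ ∅; g ≡ 0 at y ∈ {3}; common: ∅.
  x = 2: f ≡ 0 at y ∈ {3, 4}; g ≡ 0 at y ∈ {2}; common: ∅.
  x = 3: f ≡ 0 at y ∈ ∅; g ≡ 0 at y ∈ {1}; common: ∅.
  x = 4: f ≡ 0 at y ∈ {1, 3}; g ≡ 0 at y ∈ {0}; common: ∅.
  x = 5: f ≡ 0 at y ∈ {1, 5}; g ≡ 0 at y ∈ {6}; common: ∅.
  x = 6: f ≡ 0 at y ∈ {4}; g ≡ 0 at y ∈ {5}; common: ∅.
Collecting: common zeros = ∅, so the count is 0.
Comparison with the Bézout bound: 0 ≤ 2 = deg(f)·deg(g), as expected for curves with no common component (the affine F_7-count falls short of the bound because intersections may lie at infinity, over extension fields, or carry multiplicity).


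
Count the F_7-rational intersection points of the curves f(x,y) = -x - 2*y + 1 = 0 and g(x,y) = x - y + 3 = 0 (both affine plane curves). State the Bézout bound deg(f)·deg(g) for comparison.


Common zeros: {(3, 6)}; count = 1; Bézout bound = 1.

deg(f) = 1, deg(g) = 1, so Bézout bound = 1.
Scan x ∈ F_7. For each x, list the y ∈ F_7 with f(x, y) ≡ 0 and those with g(x, y) ≡ 0 (mod 7); the common zeros in that column are the intersection.
  x = 0: f ≡ 0 at y ∈ {4}; g ≡ 0 at y ∈ {3}; common: ∅.
  x = 1: f ≡ 0 at y ∈ {0}; g ≡ 0 at y ∈ {4}; common: ∅.
  x = 2: f ≡ 0 at y ∈ {3}; g ≡ 0 at y ∈ {5}; common: ∅.
  x = 3: f ≡ 0 at y ∈ {6}; g ≡ 0 at y ∈ {6}; common: {6}.
  x = 4: f ≡ 0 at y ∈ {2}; g ≡ 0 at y ∈ {0}; common: ∅.
  x = 5: f ≡ 0 at y ∈ {5}; g ≡ 0 at y ∈ {1}; common: ∅.
  x = 6: f ≡ 0 at y ∈ {1}; g ≡ 0 at y ∈ {2}; common: ∅.
Collecting: common zeros = {(3, 6)}, so the count is 1.
Comparison with the Bézout bound: 1 ≤ 1 = deg(f)·deg(g), as expected for curves with no common component (the bound is attained).


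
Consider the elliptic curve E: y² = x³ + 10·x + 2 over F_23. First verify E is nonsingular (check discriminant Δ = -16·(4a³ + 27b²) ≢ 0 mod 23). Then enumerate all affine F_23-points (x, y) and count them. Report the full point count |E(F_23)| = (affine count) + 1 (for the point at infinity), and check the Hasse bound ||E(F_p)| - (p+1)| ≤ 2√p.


Affine points = {(0, 5), (0, 18), (1, 6), (1, 17), (3, 6), (3, 17), (5, 4), (5, 19), (6, 5), (6, 18), (7, 1), (7, 22), (9, 4), (9, 19), (13, 11), (13, 12), (15, 10), (15, 13), (16, 7), (16, 16), (17, 5), (17, 18), (19, 6), (19, 17)}; affine count = 24; |E(F_23)| = 25.

Discriminant check: Δ ∝ 4a³ + 27b² = 4·10³ + 27·2² = 4·1000 + 27·4 ≡ 14 (mod 23). Nonzero ⇒ E is nonsingular.
For each x ∈ F_23, compute rhs = x³ + 10·x + 2 mod 23, then count y ∈ F_23 with y² ≡ rhs.
  x = 0: rhs = 2, matching y values: 5, 18 (2 points).
  x = 1: rhs = 13, matching y values: 6, 17 (2 points).
  x = 2: rhs = 7, matching y values: none (0 points).
  x = 3: rhs = 13, matching y values: 6, 17 (2 points).
  x = 4: rhs = 14, matching y values: none (0 points).
  x = 5: rhs = 16, matching y values: 4, 19 (2 points).
  x = 6: rhs = 2, matching y values: 5, 18 (2 points).
  x = 7: rhs = 1, matching y values: 1, 22 (2 points).
  x = 8: rhs = 19, matching y values: none (0 points).
  x = 9: rhs = 16, matching y values: 4, 19 (2 points).
  x = 10: rhs = 21, matching y values: none (0 points).
  x = 11: rhs = 17, matching y values: none (0 points).
  x = 12: rhs = 10, matching y values: none (0 points).
  x = 13: rhs = 6, matching y values: 11, 12 (2 points).
  x = 14: rhs = 11, matching y values: none (0 points).
  x = 15: rhs = 8, matching y values: 10, 13 (2 points).
  x = 16: rhs = 3, matching y values: 7, 16 (2 points).
  x = 17: rhs = 2, matching y values: 5, 18 (2 points).
  x = 18: rhs = 11, matching y values: none (0 points).
  x = 19: rhs = 13, matching y values: 6, 17 (2 points).
  x = 20: rhs = 14, matching y values: none (0 points).
  x = 21: rhs = 20, matching y values: none (0 points).
  x = 22: rhs = 14, matching y values: none (0 points).
Total affine count: 24.
Full point count |E(F_23)| = 24 + 1 = 25.
Hasse bound: |25 − (23+1)| = |1| = 1 ≤ 2√23 ≈ 9.5917 ✓.


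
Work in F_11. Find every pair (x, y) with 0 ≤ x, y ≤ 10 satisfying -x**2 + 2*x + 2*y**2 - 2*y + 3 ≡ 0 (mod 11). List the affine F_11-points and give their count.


Affine F_11-points: {(1, 5), (1, 7), (3, 0), (3, 1), (4, 6), (5, 3), (5, 9), (8, 3), (8, 9), (9, 6), (10, 0), (10, 1)}; count = 12.

For each of the 121 pairs (x, y) ∈ F_11², evaluate f(x, y) mod 11. Record the zeros.
  x = 0: [0↦3, 1↦3, 2↦7, 3↦4, 4↦5, 5↦10, 6↦8, 7↦10, 8↦5, 9↦4, 10↦7]  zeros at y ∈ ∅
  x = 1: [0↦4, 1↦4, 2↦8, 3↦5, 4↦6, 5↦0, 6↦9, 7↦0, 8↦6, 9↦5, 10↦8]  zeros at y ∈ {5, 7}
  x = 2: [0↦3, 1↦3, 2↦7, 3↦4, 4↦5, 5↦10, 6↦8, 7↦10, 8↦5, 9↦4, 10↦7]  zeros at y ∈ ∅
  x = 3: [0↦0, 1↦0, 2↦4, 3↦1, 4↦2, 5↦7, 6↦5, 7↦7, 8↦2, 9↦1, 10↦4]  zeros at y ∈ {0, 1}
  x = 4: [0↦6, 1↦6, 2↦10, 3↦7, 4↦8, 5↦2, 6↦0, 7↦2, 8↦8, 9↦7, 10↦10]  zeros at y ∈ {6}
  x = 5: [0↦10, 1↦10, 2↦3, 3↦0, 4↦1, 5↦6, 6↦4, 7↦6, 8↦1, 9↦0, 10↦3]  zeros at y ∈ {3, 9}
  x = 6: [0↦1, 1↦1, 2↦5, 3↦2, 4↦3, 5↦8, 6↦6, 7↦8, 8↦3, 9↦2, 10↦5]  zeros at y ∈ ∅
  x = 7: [0↦1, 1↦1, 2↦5, 3↦2, 4↦3, 5↦8, 6↦6, 7↦8, 8↦3, 9↦2, 10↦5]  zeros at y ∈ ∅
  x = 8: [0↦10, 1↦10, 2↦3, 3↦0, 4↦1, 5↦6, 6↦4, 7↦6, 8↦1, 9↦0, 10↦3]  zeros at y ∈ {3, 9}
  x = 9: [0↦6, 1↦6, 2↦10, 3↦7, 4↦8, 5↦2, 6↦0, 7↦2, 8↦8, 9↦7, 10↦10]  zeros at y ∈ {6}
  x = 10: [0↦0, 1↦0, 2↦4, 3↦1, 4↦2, 5↦7, 6↦5, 7↦7, 8↦2, 9↦1, 10↦4]  zeros at y ∈ {0, 1}
Collecting zeros: affine points = {(1, 5), (1, 7), (3, 0), (3, 1), (4, 6), (5, 3), (5, 9), (8, 3), (8, 9), (9, 6), (10, 0), (10, 1)}.
Total count |C(F_11)_aff| = 12.


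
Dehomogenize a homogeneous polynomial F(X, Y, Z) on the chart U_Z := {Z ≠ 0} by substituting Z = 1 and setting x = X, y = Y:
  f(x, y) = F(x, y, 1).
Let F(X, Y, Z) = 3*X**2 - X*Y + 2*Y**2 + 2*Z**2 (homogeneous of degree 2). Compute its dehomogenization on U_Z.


f(x, y) = 3*x**2 - x*y + 2*y**2 + 2

On U_Z we set Z = 1. Each monomial c·X^i·Y^j·Z^k in F becomes c·x^i·y^j·1^k = c·x^i·y^j.
Substituting Z = 1: F(X, Y, 1) = 3*x**2 - x*y + 2*y**2 + 2.
Note: deg(f) ≤ deg(F) = 2; strict inequality happens when F is divisible by Z (lost terms).


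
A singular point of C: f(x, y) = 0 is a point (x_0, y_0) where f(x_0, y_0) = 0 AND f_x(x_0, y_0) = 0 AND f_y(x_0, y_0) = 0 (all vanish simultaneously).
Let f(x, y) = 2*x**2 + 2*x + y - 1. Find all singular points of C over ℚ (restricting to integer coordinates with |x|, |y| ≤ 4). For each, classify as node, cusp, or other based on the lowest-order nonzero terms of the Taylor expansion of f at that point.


No singular points in the scanned grid; C is smooth there.

Compute partial derivatives:
  f_x = 4*x + 2.
  f_y = 1.
f_y = 1 is a nonzero constant, so f_y never vanishes: no point (x, y) can satisfy f = f_x = f_y = 0. In particular no (x, y) ∈ {−4, ..., 4}² is singular; the curve is smooth.


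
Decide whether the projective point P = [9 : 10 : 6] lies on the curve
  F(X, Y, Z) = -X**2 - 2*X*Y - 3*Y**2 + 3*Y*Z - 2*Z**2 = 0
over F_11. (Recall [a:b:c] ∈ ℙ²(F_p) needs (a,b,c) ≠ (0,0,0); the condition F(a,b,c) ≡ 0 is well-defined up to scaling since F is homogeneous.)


F(9,10,6) ≡ 9 (mod 11); P is NOT on the curve.

Evaluate F(9, 10, 6) term-by-term (mod 11).
  -X**2 ↦ -1·81·1·1 = -81
  -2*X*Y ↦ -2·9·10·1 = -180
  -3*Y**2 ↦ -3·1·100·1 = -300
  3*Y*Z ↦ 3·1·10·6 = 180
  -2*Z**2 ↦ -2·1·1·36 = -72
Sum: F(9, 10, 6) = (-81) + (-180) + (-300) + (180) + (-72) = -453.
Reducing mod 11: -453 ≡ 9 (mod 11).
Since F(a, b, c) ≡ 9 ≠ 0 (mod 11), P does NOT lie on the curve.


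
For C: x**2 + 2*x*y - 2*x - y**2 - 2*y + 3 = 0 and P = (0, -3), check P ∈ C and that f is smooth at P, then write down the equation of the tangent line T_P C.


Tangent line at P: -8*x + 4*y + 12 = 0.

Step 1: f(0, -3) = 0, so P lies on C.
Step 2: partial derivatives
  f_x(x, y) = 2*x + 2*y - 2, f_y(x, y) = 2*x - 2*y - 2.
  f_x(P) = -8, f_y(P) = 4 (gradient nonzero, so P is smooth).
Step 3: tangent line at P: -8·(x − 0) + 4·(y − -3) = 0.
Expanding: -8*x + 4*y + 12 = 0.


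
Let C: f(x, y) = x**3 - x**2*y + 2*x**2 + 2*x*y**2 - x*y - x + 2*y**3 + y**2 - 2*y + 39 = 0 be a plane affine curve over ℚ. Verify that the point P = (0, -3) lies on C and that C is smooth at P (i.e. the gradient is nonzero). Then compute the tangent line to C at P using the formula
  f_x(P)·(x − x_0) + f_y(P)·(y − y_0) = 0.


Tangent line at P: 20*x + 46*y + 138 = 0.

Step 1: f(0, -3) = 0, so P lies on C.
Step 2: partial derivatives
  f_x(x, y) = 3*x**2 - 2*x*y + 4*x + 2*y**2 - y - 1, f_y(x, y) = -x**2 + 4*x*y - x + 6*y**2 + 2*y - 2.
  f_x(P) = 20, f_y(P) = 46 (gradient nonzero, so P is smooth).
Step 3: tangent line at P: 20·(x − 0) + 46·(y − -3) = 0.
Expanding: 20*x + 46*y + 138 = 0.


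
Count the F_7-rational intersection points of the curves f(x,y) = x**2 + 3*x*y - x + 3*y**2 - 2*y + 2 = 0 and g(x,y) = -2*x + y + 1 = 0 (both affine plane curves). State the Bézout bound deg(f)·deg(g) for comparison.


Common zeros: {(0, 6), (4, 0)}; count = 2; Bézout bound = 2.

deg(f) = 2, deg(g) = 1, so Bézout bound = 2.
Scan x ∈ F_7. For each x, list the y ∈ F_7 with f(x, y) ≡ 0 and those with g(x, y) ≡ 0 (mod 7); the common zeros in that column are the intersection.
  x = 0: f ≡ 0 at y ∈ {4, 6}; g ≡ 0 at y ∈ {6}; common: {6}.
  x = 1: f ≡ 0 at y ∈ ∅; g ≡ 0 at y ∈ {1}; common: ∅.
  x = 2: f ≡ 0 at y ∈ ∅; g ≡ 0 at y ∈ {3}; common: ∅.
  x = 3: f ≡ 0 at y ∈ {3, 4}; g ≡ 0 at y ∈ {5}; common: ∅.
  x = 4: f ≡ 0 at y ∈ {0, 6}; g ≡ 0 at y ∈ {0}; common: {0}.
  x = 5: f ≡ 0 at y ∈ ∅; g ≡ 0 at y ∈ {2}; common: ∅.
  x = 6: f ≡ 0 at y ∈ ∅; g ≡ 0 at y ∈ {4}; common: ∅.
Collecting: common zeros = {(0, 6), (4, 0)}, so the count is 2.
Comparison with the Bézout bound: 2 ≤ 2 = deg(f)·deg(g), as expected for curves with no common component (the bound is attained).


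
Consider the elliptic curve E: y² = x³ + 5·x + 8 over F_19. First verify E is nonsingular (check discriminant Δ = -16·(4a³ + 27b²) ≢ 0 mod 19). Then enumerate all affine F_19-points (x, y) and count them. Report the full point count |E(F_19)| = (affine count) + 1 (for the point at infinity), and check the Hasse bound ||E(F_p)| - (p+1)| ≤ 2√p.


Affine points = {(2, 8), (2, 11), (4, 4), (4, 15), (5, 5), (5, 14), (6, 8), (6, 11), (7, 5), (7, 14), (8, 3), (8, 16), (11, 8), (11, 11), (13, 3), (13, 16), (15, 0), (16, 2), (16, 17), (17, 3), (17, 16)}; affine count = 21; |E(F_19)| = 22.

Discriminant check: Δ ∝ 4a³ + 27b² = 4·5³ + 27·8² = 4·125 + 27·64 ≡ 5 (mod 19). Nonzero ⇒ E is nonsingular.
For each x ∈ F_19, compute rhs = x³ + 5·x + 8 mod 19, then count y ∈ F_19 with y² ≡ rhs.
  x = 0: rhs = 8, matching y values: none (0 points).
  x = 1: rhs = 14, matching y values: none (0 points).
  x = 2: rhs = 7, matching y values: 8, 11 (2 points).
  x = 3: rhs = 12, matching y values: none (0 points).
  x = 4: rhs = 16, matching y values: 4, 15 (2 points).
  x = 5: rhs = 6, matching y values: 5, 14 (2 points).
  x = 6: rhs = 7, matching y values: 8, 11 (2 points).
  x = 7: rhs = 6, matching y values: 5, 14 (2 points).
  x = 8: rhs = 9, matching y values: 3, 16 (2 points).
  x = 9: rhs = 3, matching y values: none (0 points).
  x = 10: rhs = 13, matching y values: none (0 points).
  x = 11: rhs = 7, matching y values: 8, 11 (2 points).
  x = 12: rhs = 10, matching y values: none (0 points).
  x = 13: rhs = 9, matching y values: 3, 16 (2 points).
  x = 14: rhs = 10, matching y values: none (0 points).
  x = 15: rhs = 0, matching y values: 0 (1 points).
  x = 16: rhs = 4, matching y values: 2, 17 (2 points).
  x = 17: rhs = 9, matching y values: 3, 16 (2 points).
  x = 18: rhs = 2, matching y values: none (0 points).
Total affine count: 21.
Full point count |E(F_19)| = 21 + 1 = 22.
Hasse bound: |22 − (19+1)| = |2| = 2 ≤ 2√19 ≈ 8.7178 ✓.


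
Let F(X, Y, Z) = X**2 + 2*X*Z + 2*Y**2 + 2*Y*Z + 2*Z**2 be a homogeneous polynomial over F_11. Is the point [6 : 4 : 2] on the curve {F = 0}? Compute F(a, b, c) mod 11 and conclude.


F(6,4,2) ≡ 6 (mod 11); P is NOT on the curve.

Evaluate F(6, 4, 2) term-by-term (mod 11).
  X**2 ↦ 1·36·1·1 = 36
  2*X*Z ↦ 2·6·1·2 = 24
  2*Y**2 ↦ 2·1·16·1 = 32
  2*Y*Z ↦ 2·1·4·2 = 16
  2*Z**2 ↦ 2·1·1·4 = 8
Sum: F(6, 4, 2) = (36) + (24) + (32) + (16) + (8) = 116.
Reducing mod 11: 116 ≡ 6 (mod 11).
Since F(a, b, c) ≡ 6 ≠ 0 (mod 11), P does NOT lie on the curve.


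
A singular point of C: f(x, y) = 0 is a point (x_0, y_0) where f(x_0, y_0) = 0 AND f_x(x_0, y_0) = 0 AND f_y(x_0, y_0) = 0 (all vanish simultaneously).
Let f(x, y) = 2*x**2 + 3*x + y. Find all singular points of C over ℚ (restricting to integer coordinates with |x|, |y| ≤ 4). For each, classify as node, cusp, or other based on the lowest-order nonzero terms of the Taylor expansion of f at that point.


No singular points in the scanned grid; C is smooth there.

Compute partial derivatives:
  f_x = 4*x + 3.
  f_y = 1.
f_y = 1 is a nonzero constant, so f_y never vanishes: no point (x, y) can satisfy f = f_x = f_y = 0. In particular no (x, y) ∈ {−4, ..., 4}² is singular; the curve is smooth.


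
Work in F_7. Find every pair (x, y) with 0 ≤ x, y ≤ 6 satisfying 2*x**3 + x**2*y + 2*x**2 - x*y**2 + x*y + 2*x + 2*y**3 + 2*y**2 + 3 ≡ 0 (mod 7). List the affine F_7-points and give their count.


Affine F_7-points: {(0, 1), (1, 1), (1, 4), (1, 5), (4, 6)}; count = 5.

For each of the 49 pairs (x, y) ∈ F_7², evaluate f(x, y) mod 7. Record the zeros.
  x = 0: [0↦3, 1↦0, 2↦6, 3↦5, 4↦2, 5↦2, 6↦3]  zeros at y ∈ {1}
  x = 1: [0↦2, 1↦0, 2↦5, 3↦1, 4↦0, 5↦0, 6↦6]  zeros at y ∈ {1, 4, 5}
  x = 2: [0↦3, 1↦4, 2↦3, 3↦5, 4↦1, 5↦3, 6↦2]  zeros at y ∈ ∅
  x = 3: [0↦4, 1↦3, 2↦5, 3↦1, 4↦3, 5↦2, 6↦3]  zeros at y ∈ ∅
  x = 4: [0↦3, 1↦2, 2↦2, 3↦1, 4↦4, 5↦2, 6↦0]  zeros at y ∈ {6}
  x = 5: [0↦5, 1↦6, 2↦6, 3↦3, 4↦2, 5↦1, 6↦5]  zeros at y ∈ ∅
  x = 6: [0↦1, 1↦6, 2↦1, 3↦5, 4↦2, 5↦4, 6↦2]  zeros at y ∈ ∅
Collecting zeros: affine points = {(0, 1), (1, 1), (1, 4), (1, 5), (4, 6)}.
Total count |C(F_7)_aff| = 5.


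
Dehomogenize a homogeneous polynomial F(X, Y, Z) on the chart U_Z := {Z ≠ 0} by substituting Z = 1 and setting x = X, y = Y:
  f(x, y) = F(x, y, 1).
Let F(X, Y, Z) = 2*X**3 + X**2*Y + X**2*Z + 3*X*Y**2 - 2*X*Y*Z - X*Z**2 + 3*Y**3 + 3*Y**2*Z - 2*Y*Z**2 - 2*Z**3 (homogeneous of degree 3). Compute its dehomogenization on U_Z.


f(x, y) = 2*x**3 + x**2*y + x**2 + 3*x*y**2 - 2*x*y - x + 3*y**3 + 3*y**2 - 2*y - 2

On U_Z we set Z = 1. Each monomial c·X^i·Y^j·Z^k in F becomes c·x^i·y^j·1^k = c·x^i·y^j.
Substituting Z = 1: F(X, Y, 1) = 2*x**3 + x**2*y + x**2 + 3*x*y**2 - 2*x*y - x + 3*y**3 + 3*y**2 - 2*y - 2.
Note: deg(f) ≤ deg(F) = 3; strict inequality happens when F is divisible by Z (lost terms).


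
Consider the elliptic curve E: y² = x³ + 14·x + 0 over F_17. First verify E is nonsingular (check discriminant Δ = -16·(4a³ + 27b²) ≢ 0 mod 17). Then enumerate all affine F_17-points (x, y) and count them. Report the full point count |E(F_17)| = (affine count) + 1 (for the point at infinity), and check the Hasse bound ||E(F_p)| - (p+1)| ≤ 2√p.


Affine points = {(0, 0), (1, 7), (1, 10), (2, 6), (2, 11), (3, 1), (3, 16), (4, 1), (4, 16), (5, 5), (5, 12), (7, 4), (7, 13), (10, 1), (10, 16), (12, 3), (12, 14), (13, 4), (13, 13), (14, 4), (14, 13), (15, 7), (15, 10), (16, 6), (16, 11)}; affine count = 25; |E(F_17)| = 26.

Discriminant check: Δ ∝ 4a³ + 27b² = 4·14³ + 27·0² = 4·2744 + 27·0 ≡ 11 (mod 17). Nonzero ⇒ E is nonsingular.
For each x ∈ F_17, compute rhs = x³ + 14·x + 0 mod 17, then count y ∈ F_17 with y² ≡ rhs.
  x = 0: rhs = 0, matching y values: 0 (1 points).
  x = 1: rhs = 15, matching y values: 7, 10 (2 points).
  x = 2: rhs = 2, matching y values: 6, 11 (2 points).
  x = 3: rhs = 1, matching y values: 1, 16 (2 points).
  x = 4: rhs = 1, matching y values: 1, 16 (2 points).
  x = 5: rhs = 8, matching y values: 5, 12 (2 points).
  x = 6: rhs = 11, matching y values: none (0 points).
  x = 7: rhs = 16, matching y values: 4, 13 (2 points).
  x = 8: rhs = 12, matching y values: none (0 points).
  x = 9: rhs = 5, matching y values: none (0 points).
  x = 10: rhs = 1, matching y values: 1, 16 (2 points).
  x = 11: rhs = 6, matching y values: none (0 points).
  x = 12: rhs = 9, matching y values: 3, 14 (2 points).
  x = 13: rhs = 16, matching y values: 4, 13 (2 points).
  x = 14: rhs = 16, matching y values: 4, 13 (2 points).
  x = 15: rhs = 15, matching y values: 7, 10 (2 points).
  x = 16: rhs = 2, matching y values: 6, 11 (2 points).
Total affine count: 25.
Full point count |E(F_17)| = 25 + 1 = 26.
Hasse bound: |26 − (17+1)| = |8| = 8 ≤ 2√17 ≈ 8.2462 ✓.


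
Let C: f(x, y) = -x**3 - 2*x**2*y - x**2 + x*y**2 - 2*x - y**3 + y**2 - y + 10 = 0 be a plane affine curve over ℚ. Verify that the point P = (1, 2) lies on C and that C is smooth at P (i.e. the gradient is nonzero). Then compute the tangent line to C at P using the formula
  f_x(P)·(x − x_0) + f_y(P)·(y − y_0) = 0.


Tangent line at P: -11*x - 7*y + 25 = 0.

Step 1: f(1, 2) = 0, so P lies on C.
Step 2: partial derivatives
  f_x(x, y) = -3*x**2 - 4*x*y - 2*x + y**2 - 2, f_y(x, y) = -2*x**2 + 2*x*y - 3*y**2 + 2*y - 1.
  f_x(P) = -11, f_y(P) = -7 (gradient nonzero, so P is smooth).
Step 3: tangent line at P: -11·(x − 1) + -7·(y − 2) = 0.
Expanding: -11*x - 7*y + 25 = 0.


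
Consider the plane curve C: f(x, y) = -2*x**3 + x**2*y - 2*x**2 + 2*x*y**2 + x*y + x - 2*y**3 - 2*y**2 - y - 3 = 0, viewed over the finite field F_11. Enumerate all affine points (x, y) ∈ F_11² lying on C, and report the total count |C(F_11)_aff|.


Affine F_11-points: {(0, 5), (2, 9), (3, 10), (4, 7), (5, 9), (7, 1), (7, 2), (7, 3), (8, 6), (9, 8), (10, 1)}; count = 11.

For each of the 121 pairs (x, y) ∈ F_11², evaluate f(x, y) mod 11. Record the zeros.
  x = 0: [0↦8, 1↦3, 2↦4, 3↦10, 4↦9, 5↦0, 6↦4, 7↦9, 8↦3, 9↦7, 10↦9]  zeros at y ∈ {5}
  x = 1: [0↦5, 1↦4, 2↦2, 3↦9, 4↦2, 5↦2, 6↦8, 7↦8, 8↦1, 9↦8, 10↦6]  zeros at y ∈ ∅
  x = 2: [0↦8, 1↦2, 2↦10, 3↦9, 4↦9, 5↦9, 6↦8, 7↦5, 8↦10, 9↦0, 10↦7]  zeros at y ∈ {9}
  x = 3: [0↦5, 1↦7, 2↦5, 3↦9, 4↦7, 5↦9, 6↦3, 7↦10, 8↦7, 9↦4, 10↦0]  zeros at y ∈ {10}
  x = 4: [0↦6, 1↦7, 2↦8, 3↦8, 4↦6, 5↦1, 6↦3, 7↦0, 8↦2, 9↦8, 10↦6]  zeros at y ∈ {7}
  x = 5: [0↦10, 1↦1, 2↦7, 3↦5, 4↦5, 5↦6, 6↦7, 7↦7, 8↦5, 9↦0, 10↦2]  zeros at y ∈ {9}
  x = 6: [0↦5, 1↦10, 2↦1, 3↦10, 4↦3, 5↦1, 6↦3, 7↦8, 8↦4, 9↦1, 10↦9]  zeros at y ∈ ∅
  x = 7: [0↦1, 1↦0, 2↦0, 3↦0, 4↦10, 5↦7, 6↦1, 7↦2, 8↦9, 9↦10, 10↦4]  zeros at y ∈ {1, 2, 3}
  x = 8: [0↦8, 1↦3, 2↦3, 3↦7, 4↦3, 5↦1, 6↦0, 7↦10, 8↦8, 9↦4, 10↦8]  zeros at y ∈ {6}
  x = 9: [0↦3, 1↦7, 2↦9, 3↦8, 4↦3, 5↦4, 6↦10, 7↦9, 8↦0, 9↦4, 10↦9]  zeros at y ∈ {8}
  x = 10: [0↦7, 1↦0, 2↦6, 3↦2, 4↦9, 5↦4, 6↦8, 7↦9, 8↦6, 9↦9, 10↦6]  zeros at y ∈ {1}
Collecting zeros: affine points = {(0, 5), (2, 9), (3, 10), (4, 7), (5, 9), (7, 1), (7, 2), (7, 3), (8, 6), (9, 8), (10, 1)}.
Total count |C(F_11)_aff| = 11.


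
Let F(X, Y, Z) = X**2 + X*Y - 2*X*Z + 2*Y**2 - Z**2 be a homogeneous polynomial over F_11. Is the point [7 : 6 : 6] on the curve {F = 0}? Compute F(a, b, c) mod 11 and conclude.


F(7,6,6) ≡ 10 (mod 11); P is NOT on the curve.

Evaluate F(7, 6, 6) term-by-term (mod 11).
  X**2 ↦ 1·49·1·1 = 49
  X*Y ↦ 1·7·6·1 = 42
  -2*X*Z ↦ -2·7·1·6 = -84
  2*Y**2 ↦ 2·1·36·1 = 72
  -Z**2 ↦ -1·1·1·36 = -36
Sum: F(7, 6, 6) = (49) + (42) + (-84) + (72) + (-36) = 43.
Reducing mod 11: 43 ≡ 10 (mod 11).
Since F(a, b, c) ≡ 10 ≠ 0 (mod 11), P does NOT lie on the curve.


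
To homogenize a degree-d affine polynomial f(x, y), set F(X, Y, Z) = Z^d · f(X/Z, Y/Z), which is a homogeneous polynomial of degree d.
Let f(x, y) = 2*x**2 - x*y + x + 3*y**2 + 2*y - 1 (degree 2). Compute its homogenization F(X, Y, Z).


F(X, Y, Z) = 2*X**2 - X*Y + X*Z + 3*Y**2 + 2*Y*Z - Z**2

deg(f) = 2.
Substitute x = X/Z, y = Y/Z into f, then multiply by Z^2.
  monomial 2·x^2·y^0 ↦ 2·X^2·Y^0·Z^0.
  monomial -1·x^1·y^1 ↦ -1·X^1·Y^1·Z^0.
  monomial 1·x^1·y^0 ↦ 1·X^1·Y^0·Z^1.
  monomial 3·x^0·y^2 ↦ 3·X^0·Y^2·Z^0.
  monomial 2·x^0·y^1 ↦ 2·X^0·Y^1·Z^1.
  monomial -1·x^0·y^0 ↦ -1·X^0·Y^0·Z^2.
Collecting: F(X, Y, Z) = 2*X**2 - X*Y + X*Z + 3*Y**2 + 2*Y*Z - Z**2.


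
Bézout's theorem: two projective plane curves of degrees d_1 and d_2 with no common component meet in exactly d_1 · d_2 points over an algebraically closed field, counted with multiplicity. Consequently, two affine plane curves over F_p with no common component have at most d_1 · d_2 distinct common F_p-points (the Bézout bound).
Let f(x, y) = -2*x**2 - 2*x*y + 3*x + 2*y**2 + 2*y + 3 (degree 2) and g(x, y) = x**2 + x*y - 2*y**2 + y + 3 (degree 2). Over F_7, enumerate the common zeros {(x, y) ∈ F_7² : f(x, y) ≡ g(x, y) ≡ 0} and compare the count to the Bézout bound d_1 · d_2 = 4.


Common zeros: {(0, 5), (4, 2), (6, 3)}; count = 3; Bézout bound = 4.

deg(f) = 2, deg(g) = 2, so Bézout bound = 4.
Scan x ∈ F_7. For each x, list the y ∈ F_7 with f(x, y) ≡ 0 and those with g(x, y) ≡ 0 (mod 7); the common zeros in that column are the intersection.
  x = 0: f ≡ 0 at y ∈ {1, 5}; g ≡ 0 at y ∈ {5, 6}; common: {5}.
  x = 1: f ≡ 0 at y ∈ ∅; g ≡ 0 at y ∈ {2, 6}; common: ∅.
  x = 2: f ≡ 0 at y ∈ ∅; g ≡ 0 at y ∈ {0, 5}; common: ∅.
  x = 3: f ≡ 0 at y ∈ {3, 6}; g ≡ 0 at y ∈ {1}; common: ∅.
  x = 4: f ≡ 0 at y ∈ {1, 2}; g ≡ 0 at y ∈ {2, 4}; common: {2}.
  x = 5: f ≡ 0 at y ∈ ∅; g ≡ 0 at y ∈ {0, 3}; common: ∅.
  x = 6: f ≡ 0 at y ∈ {2, 3}; g ≡ 0 at y ∈ {3, 4}; common: {3}.
Collecting: common zeros = {(0, 5), (4, 2), (6, 3)}, so the count is 3.
Comparison with the Bézout bound: 3 ≤ 4 = deg(f)·deg(g), as expected for curves with no common component (the affine F_7-count falls short of the bound because intersections may lie at infinity, over extension fields, or carry multiplicity).


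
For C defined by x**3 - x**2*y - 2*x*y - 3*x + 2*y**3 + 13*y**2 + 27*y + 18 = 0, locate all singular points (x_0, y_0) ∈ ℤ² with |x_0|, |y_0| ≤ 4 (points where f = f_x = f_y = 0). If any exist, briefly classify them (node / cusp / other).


Singular points: {(-1, -2)}; classification: node.

Compute partial derivatives:
  f_x = 3*x**2 - 2*x*y - 2*y - 3.
  f_y = -x**2 - 2*x + 6*y**2 + 26*y + 27.
Scan x_0 ∈ {−4, ..., 4}. For each x_0, f_y(x_0, y) is a polynomial in y; find its integer roots y ∈ {−4, ..., 4}, then test f_x and f at those candidates.
  x = -4: f_y(-4, y) = 6*y**2 + 26*y + 19; no integer root y with |y| ≤ 4.
  x = -3: f_y(-3, y) = 6*y**2 + 26*y + 24; vanishes at y ∈ {-3}. (-3, -3): f_x = 12 ≠ 0.
  x = -2: f_y(-2, y) = 6*y**2 + 26*y + 27; no integer root y with |y| ≤ 4.
  x = -1: f_y(-1, y) = 6*y**2 + 26*y + 28; vanishes at y ∈ {-2}. (-1, -2): f_x = 0, f = 0 — SINGULAR.
  x = 0: f_y(0, y) = 6*y**2 + 26*y + 27; no integer root y with |y| ≤ 4.
  x = 1: f_y(1, y) = 6*y**2 + 26*y + 24; vanishes at y ∈ {-3}. (1, -3): f_x = 12 ≠ 0.
  x = 2: f_y(2, y) = 6*y**2 + 26*y + 19; no integer root y with |y| ≤ 4.
  x = 3: f_y(3, y) = 6*y**2 + 26*y + 12; no integer root y with |y| ≤ 4.
  x = 4: f_y(4, y) = 6*y**2 + 26*y + 3; no integer root y with |y| ≤ 4.
Only singular point on the grid: (-1, -2).
Classify: substitute x = -1 + u, y = -2 + v and expand: f = u**3 - u**2*v - u**2 + 2*v**3 + v**2.
No constant or linear terms (consistent with a singular point). Quadratic part: -u**2 + v**2. Cubic part: u**3 - u**2*v + 2*v**3.
The quadratic part v**2 - u**2 = (v − u)(v + u) splits into two distinct linear factors, so there are two distinct tangent lines y − -2 = ±(x − -1) — this is a node (ordinary double point).
Classification: node.


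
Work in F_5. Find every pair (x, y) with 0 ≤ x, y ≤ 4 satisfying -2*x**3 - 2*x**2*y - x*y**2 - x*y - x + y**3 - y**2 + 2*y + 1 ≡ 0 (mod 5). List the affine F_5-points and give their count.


Affine F_5-points: {(0, 3)}; count = 1.

For each of the 25 pairs (x, y) ∈ F_5², evaluate f(x, y) mod 5. Record the zeros.
  x = 0: [0↦1, 1↦3, 2↦4, 3↦0, 4↦2]  zeros at y ∈ {3}
  x = 1: [0↦3, 1↦1, 2↦1, 3↦4, 4↦1]  zeros at y ∈ ∅
  x = 2: [0↦3, 1↦3, 2↦3, 3↦4, 4↦2]  zeros at y ∈ ∅
  x = 3: [0↦4, 1↦2, 2↦3, 3↦3, 4↦3]  zeros at y ∈ ∅
  x = 4: [0↦4, 1↦1, 2↦4, 3↦4, 4↦2]  zeros at y ∈ ∅
Collecting zeros: affine points = {(0, 3)}.
Total count |C(F_5)_aff| = 1.


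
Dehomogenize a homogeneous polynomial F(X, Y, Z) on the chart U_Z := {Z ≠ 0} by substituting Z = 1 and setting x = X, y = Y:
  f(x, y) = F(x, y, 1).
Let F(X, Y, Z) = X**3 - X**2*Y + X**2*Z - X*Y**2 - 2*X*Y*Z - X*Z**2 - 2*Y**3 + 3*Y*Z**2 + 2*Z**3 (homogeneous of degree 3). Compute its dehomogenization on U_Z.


f(x, y) = x**3 - x**2*y + x**2 - x*y**2 - 2*x*y - x - 2*y**3 + 3*y + 2

On U_Z we set Z = 1. Each monomial c·X^i·Y^j·Z^k in F becomes c·x^i·y^j·1^k = c·x^i·y^j.
Substituting Z = 1: F(X, Y, 1) = x**3 - x**2*y + x**2 - x*y**2 - 2*x*y - x - 2*y**3 + 3*y + 2.
Note: deg(f) ≤ deg(F) = 3; strict inequality happens when F is divisible by Z (lost terms).


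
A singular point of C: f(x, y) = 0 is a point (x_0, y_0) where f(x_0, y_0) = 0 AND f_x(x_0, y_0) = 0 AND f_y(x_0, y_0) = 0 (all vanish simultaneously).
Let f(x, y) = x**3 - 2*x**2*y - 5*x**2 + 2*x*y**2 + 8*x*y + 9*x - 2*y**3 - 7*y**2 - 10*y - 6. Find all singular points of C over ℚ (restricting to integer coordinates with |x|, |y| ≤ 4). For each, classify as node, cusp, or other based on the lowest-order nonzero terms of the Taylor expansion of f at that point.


Singular points: {(1, -1)}; classification: cusp.

Compute partial derivatives:
  f_x = 3*x**2 - 4*x*y - 10*x + 2*y**2 + 8*y + 9.
  f_y = -2*x**2 + 4*x*y + 8*x - 6*y**2 - 14*y - 10.
Scan x_0 ∈ {−4, ..., 4}. For each x_0, f_y(x_0, y) is a polynomial in y; find its integer roots y ∈ {−4, ..., 4}, then test f_x and f at those candidates.
  x = -4: f_y(-4, y) = -6*y**2 - 30*y - 74; no integer root y with |y| ≤ 4.
  x = -3: f_y(-3, y) = -6*y**2 - 26*y - 52; no integer root y with |y| ≤ 4.
  x = -2: f_y(-2, y) = -6*y**2 - 22*y - 34; no integer root y with |y| ≤ 4.
  x = -1: f_y(-1, y) = -6*y**2 - 18*y - 20; no integer root y with |y| ≤ 4.
  x = 0: f_y(0, y) = -6*y**2 - 14*y - 10; no integer root y with |y| ≤ 4.
  x = 1: f_y(1, y) = -6*y**2 - 10*y - 4; vanishes at y ∈ {-1}. (1, -1): f_x = 0, f = 0 — SINGULAR.
  x = 2: f_y(2, y) = -6*y**2 - 6*y - 2; no integer root y with |y| ≤ 4.
  x = 3: f_y(3, y) = -6*y**2 - 2*y - 4; no integer root y with |y| ≤ 4.
  x = 4: f_y(4, y) = -6*y**2 + 2*y - 10; no integer root y with |y| ≤ 4.
Only singular point on the grid: (1, -1).
Classify: substitute x = 1 + u, y = -1 + v and expand: f = u**3 - 2*u**2*v + 2*u*v**2 - 2*v**3 + v**2.
No constant or linear terms (consistent with a singular point). Quadratic part: v**2. Cubic part: u**3 - 2*u**2*v + 2*u*v**2 - 2*v**3.
The quadratic part v**2 is a perfect square, so there is a single (double) tangent line v = 0, i.e. y = -1. Restricting the cubic part to that line (v = 0) leaves u**3 ≠ 0, so f is not divisible by v and the branch is v² ≈ -u**3 to lowest order — this is a cusp.
Classification: cusp.


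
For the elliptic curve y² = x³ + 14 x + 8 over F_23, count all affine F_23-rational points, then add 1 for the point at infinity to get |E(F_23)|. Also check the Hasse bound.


Affine points = {(0, 10), (0, 13), (1, 0), (3, 10), (3, 13), (4, 6), (4, 17), (6, 3), (6, 20), (7, 9), (7, 14), (9, 9), (9, 14), (12, 8), (12, 15), (13, 8), (13, 15), (14, 2), (14, 21), (16, 2), (16, 21), (19, 7), (19, 16), (20, 10), (20, 13), (21, 8), (21, 15), (22, 4), (22, 19)}; affine count = 29; |E(F_23)| = 30.

Discriminant check: Δ ∝ 4a³ + 27b² = 4·14³ + 27·8² = 4·2744 + 27·64 ≡ 8 (mod 23). Nonzero ⇒ E is nonsingular.
For each x ∈ F_23, compute rhs = x³ + 14·x + 8 mod 23, then count y ∈ F_23 with y² ≡ rhs.
  x = 0: rhs = 8, matching y values: 10, 13 (2 points).
  x = 1: rhs = 0, matching y values: 0 (1 points).
  x = 2: rhs = 21, matching y values: none (0 points).
  x = 3: rhs = 8, matching y values: 10, 13 (2 points).
  x = 4: rhs = 13, matching y values: 6, 17 (2 points).
  x = 5: rhs = 19, matching y values: none (0 points).
  x = 6: rhs = 9, matching y values: 3, 20 (2 points).
  x = 7: rhs = 12, matching y values: 9, 14 (2 points).
  x = 8: rhs = 11, matching y values: none (0 points).
  x = 9: rhs = 12, matching y values: 9, 14 (2 points).
  x = 10: rhs = 21, matching y values: none (0 points).
  x = 11: rhs = 21, matching y values: none (0 points).
  x = 12: rhs = 18, matching y values: 8, 15 (2 points).
  x = 13: rhs = 18, matching y values: 8, 15 (2 points).
  x = 14: rhs = 4, matching y values: 2, 21 (2 points).
  x = 15: rhs = 5, matching y values: none (0 points).
  x = 16: rhs = 4, matching y values: 2, 21 (2 points).
  x = 17: rhs = 7, matching y values: none (0 points).
  x = 18: rhs = 20, matching y values: none (0 points).
  x = 19: rhs = 3, matching y values: 7, 16 (2 points).
  x = 20: rhs = 8, matching y values: 10, 13 (2 points).
  x = 21: rhs = 18, matching y values: 8, 15 (2 points).
  x = 22: rhs = 16, matching y values: 4, 19 (2 points).
Total affine count: 29.
Full point count |E(F_23)| = 29 + 1 = 30.
Hasse bound: |30 − (23+1)| = |6| = 6 ≤ 2√23 ≈ 9.5917 ✓.


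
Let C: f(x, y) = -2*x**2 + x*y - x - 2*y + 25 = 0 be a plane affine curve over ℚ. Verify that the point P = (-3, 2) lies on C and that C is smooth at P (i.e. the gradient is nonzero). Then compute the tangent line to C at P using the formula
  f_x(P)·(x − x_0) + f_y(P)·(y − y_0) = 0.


Tangent line at P: 13*x - 5*y + 49 = 0.

Step 1: f(-3, 2) = 0, so P lies on C.
Step 2: partial derivatives
  f_x(x, y) = -4*x + y - 1, f_y(x, y) = x - 2.
  f_x(P) = 13, f_y(P) = -5 (gradient nonzero, so P is smooth).
Step 3: tangent line at P: 13·(x − -3) + -5·(y − 2) = 0.
Expanding: 13*x - 5*y + 49 = 0.


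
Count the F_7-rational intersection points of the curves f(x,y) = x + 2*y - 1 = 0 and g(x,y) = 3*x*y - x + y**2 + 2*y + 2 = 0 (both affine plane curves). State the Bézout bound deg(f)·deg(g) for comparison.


Common zeros: ∅; count = 0; Bézout bound = 2.

deg(f) = 1, deg(g) = 2, so Bézout bound = 2.
Scan x ∈ F_7. For each x, list the y ∈ F_7 with f(x, y) ≡ 0 and those with g(x, y) ≡ 0 (mod 7); the common zeros in that column are the intersection.
  x = 0: f ≡ 0 at y ∈ {4}; g ≡ 0 at y ∈ ∅; common: ∅.
  x = 1: f ≡ 0 at y ∈ {0}; g ≡ 0 at y ∈ {1}; common: ∅.
  x = 2: f ≡ 0 at y ∈ {3}; g ≡ 0 at y ∈ {0, 6}; common: ∅.
  x = 3: f ≡ 0 at y ∈ {6}; g ≡ 0 at y ∈ ∅; common: ∅.
  x = 4: f ≡ 0 at y ∈ {2}; g ≡ 0 at y ∈ {3, 4}; common: ∅.
  x = 5: f ≡ 0 at y ∈ {5}; g ≡ 0 at y ∈ {2}; common: ∅.
  x = 6: f ≡ 0 at y ∈ {1}; g ≡ 0 at y ∈ ∅; common: ∅.
Collecting: common zeros = ∅, so the count is 0.
Comparison with the Bézout bound: 0 ≤ 2 = deg(f)·deg(g), as expected for curves with no common component (the affine F_7-count falls short of the bound because intersections may lie at infinity, over extension fields, or carry multiplicity).
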